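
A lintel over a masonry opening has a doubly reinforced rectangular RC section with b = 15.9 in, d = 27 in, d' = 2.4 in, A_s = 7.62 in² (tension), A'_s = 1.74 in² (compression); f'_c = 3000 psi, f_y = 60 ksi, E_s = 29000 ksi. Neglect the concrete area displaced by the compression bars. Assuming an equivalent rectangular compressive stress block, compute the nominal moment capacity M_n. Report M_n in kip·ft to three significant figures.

M_n ≈ 880 kip·ft

Assume both steels yield.
a = (A_s − A'_s) f_y/(0.85 f'_c b) = (7.62 − 1.74) × 60/(0.85 × 3 × 15.9) = 8.701 in.
c = a/β₁ = 8.701/0.85 = 10.236 in; ε'_s = 0.003(c − d')/c = 0.0023 ≥ ε_y = 0.0021, so the compression steel yields.
M_n = (A_s − A'_s) f_y (d − a/2) + A'_s f_y (d − d') = 352.8 × (27 − 4.3505) + 104.4 × (27 − 2.4) = 7990.7 + 2568.2 = 10558.9 kip·in = 10558.9/12 = 879.91 kip·ft.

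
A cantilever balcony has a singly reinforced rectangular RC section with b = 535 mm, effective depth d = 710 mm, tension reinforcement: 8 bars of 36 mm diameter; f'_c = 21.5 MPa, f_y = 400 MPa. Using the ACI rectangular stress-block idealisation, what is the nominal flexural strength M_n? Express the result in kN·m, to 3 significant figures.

M_n ≈ 1770 kN·m

A_s = 8 × 1018 = 8144 mm².
T = A_s f_y = 8144 × 400 = 3257600 N = 3257.6 kN.
From C = T: a = T/(0.85 f'_c b) = 3257600/(0.85 × 21.5 × 535) = 333.19 mm.
M_n = T(d − a/2) = 3257.6 kN × (710 − 166.595) mm = 1770.20 kN·m.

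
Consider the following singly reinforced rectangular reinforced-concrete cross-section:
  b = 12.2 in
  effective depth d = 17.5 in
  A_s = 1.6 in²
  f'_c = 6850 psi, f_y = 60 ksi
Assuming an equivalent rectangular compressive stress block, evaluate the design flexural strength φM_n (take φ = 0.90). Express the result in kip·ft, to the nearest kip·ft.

φM_n ≈ 121 kip·ft

T = A_s f_y = 1.6 × 60 = 96 kips.
a = T/(0.85 f'_c b) = 96/(0.85 × 6.85 × 12.2) = 1.351 in.
M_n = T(d − a/2) = 96 × (17.5 − 0.6755) = 1615.2 kip·in = 1615.2/12 = 134.60 kip·ft.
φM_n = 0.90 × 134.60 = 121.14 kip·ft.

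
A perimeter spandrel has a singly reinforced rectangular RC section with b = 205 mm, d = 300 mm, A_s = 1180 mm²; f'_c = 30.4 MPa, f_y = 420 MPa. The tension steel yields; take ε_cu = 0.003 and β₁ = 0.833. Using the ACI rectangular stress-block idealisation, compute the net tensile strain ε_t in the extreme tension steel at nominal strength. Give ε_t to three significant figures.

a = A_s f_y/(0.85 f'_c b) = 93.56 mm.
β₁ = 0.833, so c = a/β₁ = 93.56/0.833 = 112.32 mm.
From the linear strain diagram with ε_cu = 0.003: ε_t = 0.003 (d − c)/c = 0.003 × (300 − 112.32)/112.32 = 0.00501.
Since ε_t ≥ 0.005, the section is tension-controlled.

ε_t ≈ 0.00501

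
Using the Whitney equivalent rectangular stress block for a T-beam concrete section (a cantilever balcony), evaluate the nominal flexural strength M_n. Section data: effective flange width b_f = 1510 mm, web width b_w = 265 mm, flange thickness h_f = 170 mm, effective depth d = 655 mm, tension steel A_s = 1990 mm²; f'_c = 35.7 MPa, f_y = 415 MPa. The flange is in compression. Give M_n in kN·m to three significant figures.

M_n ≈ 533 kN·m

Tension: T = A_s f_y = 1990 × 415 = 825850 N.
Try a within the flange: a = T/(0.85 f'_c b_f) = 825850/(0.85 × 35.7 × 1510) = 18.02 mm.
Since a = 18.02 ≤ h_f = 170 mm, the stress block lies entirely in the flange; analyse as a rectangular beam of width b_f.
M_n = T(d − a/2) = 825850 × (655 − 9.01) = 533.49 × 10⁶ N·mm.
M_n = 533.49 kN·m.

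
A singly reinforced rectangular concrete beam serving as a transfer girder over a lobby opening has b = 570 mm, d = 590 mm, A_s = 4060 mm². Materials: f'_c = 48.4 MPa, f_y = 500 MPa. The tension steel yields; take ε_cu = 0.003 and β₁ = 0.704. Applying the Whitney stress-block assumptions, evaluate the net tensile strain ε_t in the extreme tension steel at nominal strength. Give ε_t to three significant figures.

a = A_s f_y/(0.85 f'_c b) = 86.57 mm.
β₁ = 0.704, so c = a/β₁ = 86.57/0.704 = 122.97 mm.
From the linear strain diagram with ε_cu = 0.003: ε_t = 0.003 (d − c)/c = 0.003 × (590 − 122.97)/122.97 = 0.0114.
Since ε_t ≥ 0.005, the section is tension-controlled.

ε_t ≈ 0.0114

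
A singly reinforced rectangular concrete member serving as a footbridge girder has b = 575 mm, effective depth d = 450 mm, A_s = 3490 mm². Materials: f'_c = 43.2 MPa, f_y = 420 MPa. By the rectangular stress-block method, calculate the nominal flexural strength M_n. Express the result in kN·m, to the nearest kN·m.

T = A_s f_y = 3490 × 420 = 1465800 N = 1465.8 kN.
From C = T: a = T/(0.85 f'_c b) = 1465800/(0.85 × 43.2 × 575) = 69.42 mm.
M_n = T(d − a/2) = 1465.8 kN × (450 − 34.71) mm = 608.73 kN·m.

M_n ≈ 609 kN·m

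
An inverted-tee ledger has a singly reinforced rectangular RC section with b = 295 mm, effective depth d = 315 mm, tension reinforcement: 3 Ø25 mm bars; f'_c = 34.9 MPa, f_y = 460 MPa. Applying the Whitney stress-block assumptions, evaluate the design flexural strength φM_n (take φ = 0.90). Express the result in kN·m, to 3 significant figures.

φM_n ≈ 168 kN·m

A_s = 3 × 491 = 1473 mm².
T = A_s f_y = 1473 × 460 = 677580 N = 677.58 kN.
From C = T: a = T/(0.85 f'_c b) = 677580/(0.85 × 34.9 × 295) = 77.43 mm.
M_n = T(d − a/2) = 677.58 kN × (315 − 38.715) mm = 187.21 kN·m.
φM_n = 0.90 × 187.21 = 168.49 kN·m.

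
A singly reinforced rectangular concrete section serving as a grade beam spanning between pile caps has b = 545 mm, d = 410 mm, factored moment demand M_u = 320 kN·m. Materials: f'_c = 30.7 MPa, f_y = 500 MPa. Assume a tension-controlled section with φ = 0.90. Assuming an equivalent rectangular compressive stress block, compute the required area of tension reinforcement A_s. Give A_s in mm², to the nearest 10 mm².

A_s ≈ 1890 mm²

M_n = M_u/φ = 320/0.90 = 355.556 kN·m.
With M_n = 0.85 f'_c a b (d − a/2), solve the quadratic for a:
a = d − √(d² − 2M_n/(0.85 f'_c b)) = 410 − √(410² − 2 × 355.556×10⁶/(0.85 × 30.7 × 545)) = 66.35 mm.
A_s = 0.85 f'_c a b / f_y = 0.85 × 30.7 × 66.35 × 545 / 500 = 1887.2 mm².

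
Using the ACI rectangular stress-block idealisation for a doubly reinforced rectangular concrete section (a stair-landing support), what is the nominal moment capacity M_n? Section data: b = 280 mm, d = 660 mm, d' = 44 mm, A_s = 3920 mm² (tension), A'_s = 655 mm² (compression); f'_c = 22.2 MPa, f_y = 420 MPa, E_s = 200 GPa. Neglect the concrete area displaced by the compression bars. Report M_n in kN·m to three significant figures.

M_n ≈ 897 kN·m

Assume both tension and compression steel yield.
Net tension couple steel: A_s − A'_s = 3265 mm².
a = (A_s − A'_s) f_y / (0.85 f'_c b) = 1371300/(0.85 × 22.2 × 280) = 259.54 mm.
c = a/β₁ = 259.54/0.85 = 305.34 mm; ε'_s = 0.003(c − d')/c = 0.0026 ≥ f_y/E_s = 0.0021, so compression steel does yield.
M_n = (A_s − A'_s) f_y (d − a/2) + A'_s f_y (d − d') = [1371300 × (660 − 129.77) + 275100 × (660 − 44)] × 10⁻⁶ = 727.10 + 169.46 = 896.56 kN·m.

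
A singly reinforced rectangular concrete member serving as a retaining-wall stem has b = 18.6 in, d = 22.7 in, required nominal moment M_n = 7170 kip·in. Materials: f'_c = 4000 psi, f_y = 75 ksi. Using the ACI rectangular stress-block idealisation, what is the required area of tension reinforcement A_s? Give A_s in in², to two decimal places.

From M_n = 0.85 f'_c a b (d − a/2):
a = d − √(d² − 2M_n/(0.85 f'_c b)) = 22.7 − √(22.7² − 2 × 7170/(0.85 × 4 × 18.6)) = 5.714 in.
A_s = 0.85 f'_c a b / f_y = 0.85 × 4 × 5.714 × 18.6 / 75 = 4.818 in².

A_s ≈ 4.82 in²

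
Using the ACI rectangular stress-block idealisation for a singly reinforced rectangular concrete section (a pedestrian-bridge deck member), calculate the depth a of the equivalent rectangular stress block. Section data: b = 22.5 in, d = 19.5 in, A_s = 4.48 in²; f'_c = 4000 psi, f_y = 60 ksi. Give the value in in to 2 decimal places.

T = A_s f_y = 4.48 × 60 = 268.8 kips.
a = T/(0.85 f'_c b) = 268.8/(0.85 × 4 × 22.5) = 3.51 in.

a ≈ 3.51 in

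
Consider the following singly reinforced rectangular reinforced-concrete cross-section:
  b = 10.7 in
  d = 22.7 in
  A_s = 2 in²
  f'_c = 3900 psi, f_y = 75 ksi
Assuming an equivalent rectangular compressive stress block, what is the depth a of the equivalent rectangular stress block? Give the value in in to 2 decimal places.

T = A_s f_y = 2 × 75 = 150 kips.
a = T/(0.85 f'_c b) = 150/(0.85 × 3.9 × 10.7) = 4.23 in.

a ≈ 4.23 in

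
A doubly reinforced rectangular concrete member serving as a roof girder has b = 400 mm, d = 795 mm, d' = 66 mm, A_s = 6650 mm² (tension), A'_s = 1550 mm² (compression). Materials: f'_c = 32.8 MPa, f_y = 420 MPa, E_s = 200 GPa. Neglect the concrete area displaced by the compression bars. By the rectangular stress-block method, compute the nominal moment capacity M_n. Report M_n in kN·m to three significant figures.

Assume both tension and compression steel yield.
Net tension couple steel: A_s − A'_s = 5100 mm².
a = (A_s − A'_s) f_y / (0.85 f'_c b) = 2142000/(0.85 × 32.8 × 400) = 192.07 mm.
c = a/β₁ = 192.07/0.816 = 235.38 mm; ε'_s = 0.003(c − d')/c = 0.0022 ≥ f_y/E_s = 0.0021, so compression steel does yield.
M_n = (A_s − A'_s) f_y (d − a/2) + A'_s f_y (d − d') = [2142000 × (795 − 96.035) + 651000 × (795 − 66)] × 10⁻⁶ = 1497.18 + 474.58 = 1971.76 kN·m.

M_n ≈ 1970 kN·m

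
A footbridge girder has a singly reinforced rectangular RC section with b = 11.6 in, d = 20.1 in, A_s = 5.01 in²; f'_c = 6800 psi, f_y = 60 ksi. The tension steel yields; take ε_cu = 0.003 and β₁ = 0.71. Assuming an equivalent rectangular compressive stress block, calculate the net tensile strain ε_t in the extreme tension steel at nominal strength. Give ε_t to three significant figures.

ε_t ≈ 0.00655

a = A_s f_y/(0.85 f'_c b) = 4.483 in.
β₁ = 0.71, so c = a/β₁ = 4.483/0.71 = 6.314 in.
From the linear strain diagram with ε_cu = 0.003: ε_t = 0.003 (d − c)/c = 0.003 × (20.1 − 6.314)/6.314 = 0.00655.
Since ε_t ≥ 0.005, the section is tension-controlled.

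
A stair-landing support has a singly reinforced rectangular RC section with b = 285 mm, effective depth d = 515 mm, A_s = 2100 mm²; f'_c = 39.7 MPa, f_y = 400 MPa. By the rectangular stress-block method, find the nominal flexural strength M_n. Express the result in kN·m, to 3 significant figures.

M_n ≈ 396 kN·m

T = A_s f_y = 2100 × 400 = 840000 N = 840 kN.
From C = T: a = T/(0.85 f'_c b) = 840000/(0.85 × 39.7 × 285) = 87.34 mm.
M_n = T(d − a/2) = 840 kN × (515 − 43.67) mm = 395.92 kN·m.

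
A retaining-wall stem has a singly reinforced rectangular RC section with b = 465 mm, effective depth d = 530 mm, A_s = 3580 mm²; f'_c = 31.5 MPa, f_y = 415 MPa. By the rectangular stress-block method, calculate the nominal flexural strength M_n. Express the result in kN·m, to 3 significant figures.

M_n ≈ 699 kN·m

T = A_s f_y = 3580 × 415 = 1485700 N = 1485.7 kN.
From C = T: a = T/(0.85 f'_c b) = 1485700/(0.85 × 31.5 × 465) = 119.33 mm.
M_n = T(d − a/2) = 1485.7 kN × (530 − 59.665) mm = 698.78 kN·m.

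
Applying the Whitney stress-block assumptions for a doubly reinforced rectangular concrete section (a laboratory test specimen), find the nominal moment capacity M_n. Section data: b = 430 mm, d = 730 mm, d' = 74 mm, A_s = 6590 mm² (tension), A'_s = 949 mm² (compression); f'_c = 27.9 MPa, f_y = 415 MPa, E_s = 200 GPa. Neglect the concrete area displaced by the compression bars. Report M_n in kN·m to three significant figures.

Assume both tension and compression steel yield.
Net tension couple steel: A_s − A'_s = 5641 mm².
a = (A_s − A'_s) f_y / (0.85 f'_c b) = 2341015/(0.85 × 27.9 × 430) = 229.57 mm.
c = a/β₁ = 229.57/0.85 = 270.08 mm; ε'_s = 0.003(c − d')/c = 0.0022 ≥ f_y/E_s = 0.0021, so compression steel does yield.
M_n = (A_s − A'_s) f_y (d − a/2) + A'_s f_y (d − d') = [2341015 × (730 − 114.785) + 393835 × (730 − 74)] × 10⁻⁶ = 1440.23 + 258.36 = 1698.59 kN·m.

M_n ≈ 1700 kN·m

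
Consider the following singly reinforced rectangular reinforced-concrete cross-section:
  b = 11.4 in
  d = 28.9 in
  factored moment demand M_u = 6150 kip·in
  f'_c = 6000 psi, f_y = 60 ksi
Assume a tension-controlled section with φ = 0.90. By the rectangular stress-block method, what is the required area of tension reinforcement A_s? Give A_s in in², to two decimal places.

M_n = M_u/φ = 6150/0.90 = 6833.33 kip·in.
From M_n = 0.85 f'_c a b (d − a/2):
a = d − √(d² − 2M_n/(0.85 f'_c b)) = 28.9 − √(28.9² − 2 × 6833.33/(0.85 × 6 × 11.4)) = 4.402 in.
A_s = 0.85 f'_c a b / f_y = 0.85 × 6 × 4.402 × 11.4 / 60 = 4.266 in².

A_s ≈ 4.27 in²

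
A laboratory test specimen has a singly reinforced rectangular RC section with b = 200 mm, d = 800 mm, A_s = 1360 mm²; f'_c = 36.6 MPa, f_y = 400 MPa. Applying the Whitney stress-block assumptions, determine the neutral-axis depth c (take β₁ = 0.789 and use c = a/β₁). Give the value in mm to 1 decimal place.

T = A_s f_y = 1360 × 400 = 544000 N = 544 kN.
Setting C = 0.85 f'_c a b equal to T: a = 544000/(0.85 × 36.6 × 200) = 87.432 mm.
With β₁ = 0.789, c = a/β₁ = 87.432/0.789 = 110.8 mm.

c ≈ 110.8 mm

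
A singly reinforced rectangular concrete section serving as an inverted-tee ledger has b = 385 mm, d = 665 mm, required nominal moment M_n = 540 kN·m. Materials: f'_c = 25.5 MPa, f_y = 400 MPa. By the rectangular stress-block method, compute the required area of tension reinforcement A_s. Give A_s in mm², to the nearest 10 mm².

A_s ≈ 2210 mm²

With M_n = 0.85 f'_c a b (d − a/2), solve the quadratic for a:
a = d − √(d² − 2M_n/(0.85 f'_c b)) = 665 − √(665² − 2 × 540×10⁶/(0.85 × 25.5 × 385)) = 105.71 mm.
A_s = 0.85 f'_c a b / f_y = 0.85 × 25.5 × 105.71 × 385 / 400 = 2205.3 mm².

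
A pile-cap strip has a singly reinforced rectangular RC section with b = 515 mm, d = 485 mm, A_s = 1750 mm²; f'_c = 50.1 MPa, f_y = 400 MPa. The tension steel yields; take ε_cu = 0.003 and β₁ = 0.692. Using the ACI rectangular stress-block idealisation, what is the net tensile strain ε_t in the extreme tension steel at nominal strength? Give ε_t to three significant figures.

a = A_s f_y/(0.85 f'_c b) = 31.92 mm.
β₁ = 0.692, so c = a/β₁ = 31.92/0.692 = 46.13 mm.
From the linear strain diagram with ε_cu = 0.003: ε_t = 0.003 (d − c)/c = 0.003 × (485 − 46.13)/46.13 = 0.0285.
Since ε_t ≥ 0.005, the section is tension-controlled.

ε_t ≈ 0.0285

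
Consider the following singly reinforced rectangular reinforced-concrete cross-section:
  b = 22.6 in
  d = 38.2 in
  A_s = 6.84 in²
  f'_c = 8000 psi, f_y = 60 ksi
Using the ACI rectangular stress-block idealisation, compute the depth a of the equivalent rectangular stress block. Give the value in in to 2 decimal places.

a ≈ 2.67 in

T = A_s f_y = 6.84 × 60 = 410.4 kips.
a = T/(0.85 f'_c b) = 410.4/(0.85 × 8 × 22.6) = 2.67 in.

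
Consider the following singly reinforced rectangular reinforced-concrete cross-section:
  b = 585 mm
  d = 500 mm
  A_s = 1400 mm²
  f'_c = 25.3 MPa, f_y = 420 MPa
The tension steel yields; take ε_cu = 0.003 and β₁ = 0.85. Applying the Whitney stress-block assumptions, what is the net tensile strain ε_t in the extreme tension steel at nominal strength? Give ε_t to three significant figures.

a = A_s f_y/(0.85 f'_c b) = 46.74 mm.
β₁ = 0.85, so c = a/β₁ = 46.74/0.85 = 54.99 mm.
From the linear strain diagram with ε_cu = 0.003: ε_t = 0.003 (d − c)/c = 0.003 × (500 − 54.99)/54.99 = 0.0243.
Since ε_t ≥ 0.005, the section is tension-controlled.

ε_t ≈ 0.0243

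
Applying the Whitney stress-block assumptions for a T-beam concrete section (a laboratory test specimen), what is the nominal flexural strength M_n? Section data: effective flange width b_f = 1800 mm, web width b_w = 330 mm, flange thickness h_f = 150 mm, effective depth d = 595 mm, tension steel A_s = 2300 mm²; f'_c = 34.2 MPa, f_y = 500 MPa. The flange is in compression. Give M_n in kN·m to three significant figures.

M_n ≈ 672 kN·m

Tension: T = A_s f_y = 2300 × 500 = 1150000 N.
Try a within the flange: a = T/(0.85 f'_c b_f) = 1150000/(0.85 × 34.2 × 1800) = 21.98 mm.
Since a = 21.98 ≤ h_f = 150 mm, the stress block lies entirely in the flange; analyse as a rectangular beam of width b_f.
M_n = T(d − a/2) = 1150000 × (595 − 10.99) = 671.61 × 10⁶ N·mm.
M_n = 671.61 kN·m.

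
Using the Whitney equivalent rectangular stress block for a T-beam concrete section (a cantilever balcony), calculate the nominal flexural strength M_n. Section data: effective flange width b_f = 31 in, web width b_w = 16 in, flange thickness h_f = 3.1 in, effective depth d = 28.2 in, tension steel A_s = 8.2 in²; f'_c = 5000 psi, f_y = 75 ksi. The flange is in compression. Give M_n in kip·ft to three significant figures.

M_n ≈ 1310 kip·ft

Tension: T = A_s f_y = 8.2 × 75 = 615 kips.
Try a within the flange: a = T/(0.85 f'_c b_f) = 615/(0.85 × 5 × 31) = 4.668 in.
a = 4.668 > h_f = 3.1 in: the block extends into the web. Split into flange-overhang and web parts.
C_f = 0.85 f'_c (b_f − b_w) h_f = 0.85 × 5 × (31 − 16) × 3.1 = 197.6 kips.
Remaining web compression depth: a_w = (T − C_f)/(0.85 f'_c b_w) = (615 − 197.6)/(0.85 × 5 × 16) = 6.138 in.
M_n = C_f(d − h_f/2) + (T − C_f)(d − a_w/2) = 197.6 × (28.2 − 1.55) + 417.4 × (28.2 − 3.069) = 5266.0 + 10489.7 = 15755.7 kip·in.
M_n = 15755.7/12 = 1312.98 kip·ft.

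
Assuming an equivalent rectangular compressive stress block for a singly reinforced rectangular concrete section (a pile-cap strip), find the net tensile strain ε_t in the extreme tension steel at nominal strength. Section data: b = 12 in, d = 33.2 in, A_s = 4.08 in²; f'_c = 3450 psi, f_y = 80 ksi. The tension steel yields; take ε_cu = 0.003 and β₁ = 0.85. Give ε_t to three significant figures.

a = A_s f_y/(0.85 f'_c b) = 9.275 in.
β₁ = 0.85, so c = a/β₁ = 9.275/0.85 = 10.912 in.
From the linear strain diagram with ε_cu = 0.003: ε_t = 0.003 (d − c)/c = 0.003 × (33.2 − 10.912)/10.912 = 0.00613.
Since ε_t ≥ 0.005, the section is tension-controlled.

ε_t ≈ 0.00613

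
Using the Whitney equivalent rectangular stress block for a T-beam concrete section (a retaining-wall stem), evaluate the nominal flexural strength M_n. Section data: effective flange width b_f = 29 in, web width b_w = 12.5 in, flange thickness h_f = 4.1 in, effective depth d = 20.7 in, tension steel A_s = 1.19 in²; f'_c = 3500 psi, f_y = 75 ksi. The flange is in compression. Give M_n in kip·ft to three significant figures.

M_n ≈ 150 kip·ft

Tension: T = A_s f_y = 1.19 × 75 = 89.25 kips.
Try a within the flange: a = T/(0.85 f'_c b_f) = 89.25/(0.85 × 3.5 × 29) = 1.034 in.
Since a = 1.034 ≤ h_f = 4.1 in, the stress block lies entirely in the flange; analyse as a rectangular beam of width b_f.
M_n = T(d − a/2) = 89.25 × (20.7 − 0.517) = 1801.3 kip·in.
M_n = 1801.3/12 = 150.11 kip·ft.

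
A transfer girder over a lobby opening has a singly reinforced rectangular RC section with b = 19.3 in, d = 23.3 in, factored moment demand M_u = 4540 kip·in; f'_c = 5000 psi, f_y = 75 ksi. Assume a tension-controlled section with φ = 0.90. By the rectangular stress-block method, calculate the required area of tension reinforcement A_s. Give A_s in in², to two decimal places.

M_n = M_u/φ = 4540/0.90 = 5044.44 kip·in.
From M_n = 0.85 f'_c a b (d − a/2):
a = d − √(d² − 2M_n/(0.85 f'_c b)) = 23.3 − √(23.3² − 2 × 5044.44/(0.85 × 5 × 19.3)) = 2.809 in.
A_s = 0.85 f'_c a b / f_y = 0.85 × 5 × 2.809 × 19.3 / 75 = 3.072 in².

A_s ≈ 3.07 in²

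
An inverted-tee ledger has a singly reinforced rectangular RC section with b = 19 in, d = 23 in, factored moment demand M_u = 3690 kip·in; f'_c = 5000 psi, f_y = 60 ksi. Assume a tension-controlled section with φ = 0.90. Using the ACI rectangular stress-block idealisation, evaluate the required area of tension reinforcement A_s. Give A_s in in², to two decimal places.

M_n = M_u/φ = 3690/0.90 = 4100 kip·in.
From M_n = 0.85 f'_c a b (d − a/2):
a = d − √(d² − 2M_n/(0.85 f'_c b)) = 23 − √(23² − 2 × 4100/(0.85 × 5 × 19)) = 2.325 in.
A_s = 0.85 f'_c a b / f_y = 0.85 × 5 × 2.325 × 19 / 60 = 3.129 in².

A_s ≈ 3.13 in²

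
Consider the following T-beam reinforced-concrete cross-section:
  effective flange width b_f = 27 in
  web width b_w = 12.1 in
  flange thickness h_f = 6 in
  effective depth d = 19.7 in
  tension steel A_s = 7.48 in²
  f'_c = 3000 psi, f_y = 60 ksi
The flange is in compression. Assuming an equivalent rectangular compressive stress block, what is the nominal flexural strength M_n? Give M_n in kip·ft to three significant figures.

Tension: T = A_s f_y = 7.48 × 60 = 448.8 kips.
Try a within the flange: a = T/(0.85 f'_c b_f) = 448.8/(0.85 × 3 × 27) = 6.519 in.
a = 6.519 > h_f = 6 in: the block extends into the web. Split into flange-overhang and web parts.
C_f = 0.85 f'_c (b_f − b_w) h_f = 0.85 × 3 × (27 − 12.1) × 6 = 228.0 kips.
Remaining web compression depth: a_w = (T − C_f)/(0.85 f'_c b_w) = (448.8 − 228.0)/(0.85 × 3 × 12.1) = 7.156 in.
M_n = C_f(d − h_f/2) + (T − C_f)(d − a_w/2) = 228.0 × (19.7 − 3) + 220.8 × (19.7 − 3.578) = 3807.6 + 3559.7 = 7367.3 kip·in.
M_n = 7367.3/12 = 613.94 kip·ft.

M_n ≈ 614 kip·ft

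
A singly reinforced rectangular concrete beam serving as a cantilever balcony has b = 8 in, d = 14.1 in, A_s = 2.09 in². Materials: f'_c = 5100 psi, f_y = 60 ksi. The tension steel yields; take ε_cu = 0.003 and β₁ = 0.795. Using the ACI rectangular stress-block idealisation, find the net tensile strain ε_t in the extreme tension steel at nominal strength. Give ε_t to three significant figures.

a = A_s f_y/(0.85 f'_c b) = 3.616 in.
β₁ = 0.795, so c = a/β₁ = 3.616/0.795 = 4.548 in.
From the linear strain diagram with ε_cu = 0.003: ε_t = 0.003 (d − c)/c = 0.003 × (14.1 − 4.548)/4.548 = 0.00630.
Since ε_t ≥ 0.005, the section is tension-controlled.

ε_t ≈ 0.00630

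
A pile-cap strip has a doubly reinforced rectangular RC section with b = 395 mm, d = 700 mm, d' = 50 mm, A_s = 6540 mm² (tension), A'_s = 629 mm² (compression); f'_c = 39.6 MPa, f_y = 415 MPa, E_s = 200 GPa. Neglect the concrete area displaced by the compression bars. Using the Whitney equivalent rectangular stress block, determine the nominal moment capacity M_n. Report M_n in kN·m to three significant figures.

Assume both tension and compression steel yield.
Net tension couple steel: A_s − A'_s = 5911 mm².
a = (A_s − A'_s) f_y / (0.85 f'_c b) = 2453065/(0.85 × 39.6 × 395) = 184.50 mm.
c = a/β₁ = 184.50/0.767 = 240.55 mm; ε'_s = 0.003(c − d')/c = 0.0024 ≥ f_y/E_s = 0.0021, so compression steel does yield.
M_n = (A_s − A'_s) f_y (d − a/2) + A'_s f_y (d − d') = [2453065 × (700 − 92.25) + 261035 × (700 − 50)] × 10⁻⁶ = 1490.85 + 169.67 = 1660.52 kN·m.

M_n ≈ 1660 kN·m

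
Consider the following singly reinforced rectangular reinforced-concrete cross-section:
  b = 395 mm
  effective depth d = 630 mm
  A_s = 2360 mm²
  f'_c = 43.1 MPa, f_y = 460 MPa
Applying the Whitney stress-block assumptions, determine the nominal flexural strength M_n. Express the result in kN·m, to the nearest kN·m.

M_n ≈ 643 kN·m

T = A_s f_y = 2360 × 460 = 1085600 N = 1085.6 kN.
From C = T: a = T/(0.85 f'_c b) = 1085600/(0.85 × 43.1 × 395) = 75.02 mm.
M_n = T(d − a/2) = 1085.6 kN × (630 − 37.51) mm = 643.21 kN·m.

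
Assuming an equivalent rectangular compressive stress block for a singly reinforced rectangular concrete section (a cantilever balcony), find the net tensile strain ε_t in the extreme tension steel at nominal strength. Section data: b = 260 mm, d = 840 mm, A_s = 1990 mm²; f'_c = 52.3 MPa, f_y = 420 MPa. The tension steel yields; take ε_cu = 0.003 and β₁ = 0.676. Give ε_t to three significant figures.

a = A_s f_y/(0.85 f'_c b) = 72.31 mm.
β₁ = 0.676, so c = a/β₁ = 72.31/0.676 = 106.97 mm.
From the linear strain diagram with ε_cu = 0.003: ε_t = 0.003 (d − c)/c = 0.003 × (840 − 106.97)/106.97 = 0.0206.
Since ε_t ≥ 0.005, the section is tension-controlled.

ε_t ≈ 0.0206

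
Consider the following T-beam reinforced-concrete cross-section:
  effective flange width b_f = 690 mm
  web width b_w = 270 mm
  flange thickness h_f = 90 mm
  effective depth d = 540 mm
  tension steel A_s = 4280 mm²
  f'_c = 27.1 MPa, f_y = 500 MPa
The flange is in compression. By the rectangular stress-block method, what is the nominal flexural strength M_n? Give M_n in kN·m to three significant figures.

Tension: T = A_s f_y = 4280 × 500 = 2140000 N.
Try a within the flange: a = T/(0.85 f'_c b_f) = 2140000/(0.85 × 27.1 × 690) = 134.64 mm.
a = 134.64 > h_f = 90 mm: the block extends into the web. Split into flange-overhang and web parts.
C_f = 0.85 f'_c (b_f − b_w) h_f = 0.85 × 27.1 × (690 − 270) × 90 = 870723 N.
Remaining web compression depth: a_w = (T − C_f)/(0.85 f'_c b_w) = (2140000 − 870723)/(0.85 × 27.1 × 270) = 204.08 mm.
M_n = C_f(d − h_f/2) + (T − C_f)(d − a_w/2) = 870723 × (540 − 45) + 1269277 × (540 − 102.04) = 431.01 + 555.89 = 986.90 × 10⁶ N·mm.
M_n = 986.90 kN·m.

M_n ≈ 987 kN·m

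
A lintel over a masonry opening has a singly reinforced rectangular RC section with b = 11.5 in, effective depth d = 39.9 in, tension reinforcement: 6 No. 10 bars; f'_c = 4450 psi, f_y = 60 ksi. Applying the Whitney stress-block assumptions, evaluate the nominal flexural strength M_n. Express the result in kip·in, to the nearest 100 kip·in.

A_s = 6 × 1.27 = 7.62 in².
T = A_s f_y = 7.62 × 60 = 457.2 kips.
a = T/(0.85 f'_c b) = 457.2/(0.85 × 4.45 × 11.5) = 10.511 in.
M_n = T(d − a/2) = 457.2 × (39.9 − 5.2555) = 15839.5 kip·in.

M_n ≈ 15800 kip·in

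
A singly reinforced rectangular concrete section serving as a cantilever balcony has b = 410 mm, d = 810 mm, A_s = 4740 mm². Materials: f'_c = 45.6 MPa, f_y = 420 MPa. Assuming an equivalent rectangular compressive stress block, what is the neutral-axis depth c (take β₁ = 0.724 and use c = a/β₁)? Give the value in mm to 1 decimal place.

T = A_s f_y = 4740 × 420 = 1990800 N = 1990.8 kN.
Setting C = 0.85 f'_c a b equal to T: a = 1990800/(0.85 × 45.6 × 410) = 125.274 mm.
With β₁ = 0.724, c = a/β₁ = 125.274/0.724 = 173.0 mm.

c ≈ 173.0 mm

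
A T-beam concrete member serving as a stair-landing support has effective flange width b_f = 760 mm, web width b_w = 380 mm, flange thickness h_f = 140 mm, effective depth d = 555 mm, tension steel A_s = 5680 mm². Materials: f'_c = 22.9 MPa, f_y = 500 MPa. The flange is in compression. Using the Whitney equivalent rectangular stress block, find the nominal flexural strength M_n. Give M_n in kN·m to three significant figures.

M_n ≈ 1280 kN·m

Tension: T = A_s f_y = 5680 × 500 = 2840000 N.
Try a within the flange: a = T/(0.85 f'_c b_f) = 2840000/(0.85 × 22.9 × 760) = 191.98 mm.
a = 191.98 > h_f = 140 mm: the block extends into the web. Split into flange-overhang and web parts.
C_f = 0.85 f'_c (b_f − b_w) h_f = 0.85 × 22.9 × (760 − 380) × 140 = 1035538 N.
Remaining web compression depth: a_w = (T − C_f)/(0.85 f'_c b_w) = (2840000 − 1035538)/(0.85 × 22.9 × 380) = 243.96 mm.
M_n = C_f(d − h_f/2) + (T − C_f)(d − a_w/2) = 1035538 × (555 − 70) + 1804462 × (555 − 121.98) = 502.24 + 781.37 = 1283.61 × 10⁶ N·mm.
M_n = 1283.61 kN·m.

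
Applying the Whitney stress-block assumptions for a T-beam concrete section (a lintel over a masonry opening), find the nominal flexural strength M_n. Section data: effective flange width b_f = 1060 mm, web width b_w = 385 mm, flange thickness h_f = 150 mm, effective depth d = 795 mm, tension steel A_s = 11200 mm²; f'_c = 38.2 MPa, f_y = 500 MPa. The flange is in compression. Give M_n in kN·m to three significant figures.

M_n ≈ 3990 kN·m

Tension: T = A_s f_y = 11200 × 500 = 5600000 N.
Try a within the flange: a = T/(0.85 f'_c b_f) = 5600000/(0.85 × 38.2 × 1060) = 162.70 mm.
a = 162.70 > h_f = 150 mm: the block extends into the web. Split into flange-overhang and web parts.
C_f = 0.85 f'_c (b_f − b_w) h_f = 0.85 × 38.2 × (1060 − 385) × 150 = 3287588 N.
Remaining web compression depth: a_w = (T − C_f)/(0.85 f'_c b_w) = (5600000 − 3287588)/(0.85 × 38.2 × 385) = 184.98 mm.
M_n = C_f(d − h_f/2) + (T − C_f)(d − a_w/2) = 3287588 × (795 − 75) + 2312412 × (795 − 92.49) = 2367.06 + 1624.49 = 3991.55 × 10⁶ N·mm.
M_n = 3991.55 kN·m.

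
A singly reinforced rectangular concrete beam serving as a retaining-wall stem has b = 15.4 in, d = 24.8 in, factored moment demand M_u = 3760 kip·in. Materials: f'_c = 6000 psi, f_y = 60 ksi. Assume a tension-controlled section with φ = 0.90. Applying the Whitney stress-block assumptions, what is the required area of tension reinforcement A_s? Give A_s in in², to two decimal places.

A_s ≈ 2.94 in²

M_n = M_u/φ = 3760/0.90 = 4177.78 kip·in.
From M_n = 0.85 f'_c a b (d − a/2):
a = d − √(d² − 2M_n/(0.85 f'_c b)) = 24.8 − √(24.8² − 2 × 4177.78/(0.85 × 6 × 15.4)) = 2.247 in.
A_s = 0.85 f'_c a b / f_y = 0.85 × 6 × 2.247 × 15.4 / 60 = 2.941 in².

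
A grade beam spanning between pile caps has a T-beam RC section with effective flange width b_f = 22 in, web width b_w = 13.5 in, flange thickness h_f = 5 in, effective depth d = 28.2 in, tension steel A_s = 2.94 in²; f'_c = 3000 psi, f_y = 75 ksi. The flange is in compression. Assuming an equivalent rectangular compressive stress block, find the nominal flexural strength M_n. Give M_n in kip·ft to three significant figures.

Tension: T = A_s f_y = 2.94 × 75 = 220.5 kips.
Try a within the flange: a = T/(0.85 f'_c b_f) = 220.5/(0.85 × 3 × 22) = 3.930 in.
Since a = 3.930 ≤ h_f = 5 in, the stress block lies entirely in the flange; analyse as a rectangular beam of width b_f.
M_n = T(d − a/2) = 220.5 × (28.2 − 1.965) = 5784.8 kip·in.
M_n = 5784.8/12 = 482.07 kip·ft.

M_n ≈ 482 kip·ft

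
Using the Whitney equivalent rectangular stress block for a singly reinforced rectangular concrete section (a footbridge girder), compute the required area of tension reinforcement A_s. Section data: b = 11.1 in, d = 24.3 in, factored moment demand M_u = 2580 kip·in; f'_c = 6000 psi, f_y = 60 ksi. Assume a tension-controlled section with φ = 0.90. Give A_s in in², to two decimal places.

M_n = M_u/φ = 2580/0.90 = 2866.67 kip·in.
From M_n = 0.85 f'_c a b (d − a/2):
a = d − √(d² − 2M_n/(0.85 f'_c b)) = 24.3 − √(24.3² − 2 × 2866.67/(0.85 × 6 × 11.1)) = 2.182 in.
A_s = 0.85 f'_c a b / f_y = 0.85 × 6 × 2.182 × 11.1 / 60 = 2.059 in².

A_s ≈ 2.06 in²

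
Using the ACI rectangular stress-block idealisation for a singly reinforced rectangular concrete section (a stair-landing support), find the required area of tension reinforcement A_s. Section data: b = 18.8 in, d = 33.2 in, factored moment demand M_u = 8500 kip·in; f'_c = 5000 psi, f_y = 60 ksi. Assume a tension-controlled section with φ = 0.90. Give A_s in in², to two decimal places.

A_s ≈ 5.03 in²

M_n = M_u/φ = 8500/0.90 = 9444.44 kip·in.
From M_n = 0.85 f'_c a b (d − a/2):
a = d − √(d² − 2M_n/(0.85 f'_c b)) = 33.2 − √(33.2² − 2 × 9444.44/(0.85 × 5 × 18.8)) = 3.775 in.
A_s = 0.85 f'_c a b / f_y = 0.85 × 5 × 3.775 × 18.8 / 60 = 5.027 in².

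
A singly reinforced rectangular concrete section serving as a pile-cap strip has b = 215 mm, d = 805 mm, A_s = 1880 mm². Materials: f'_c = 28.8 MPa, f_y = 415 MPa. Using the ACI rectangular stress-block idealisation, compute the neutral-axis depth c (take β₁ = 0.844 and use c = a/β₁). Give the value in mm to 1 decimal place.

T = A_s f_y = 1880 × 415 = 780200 N = 780.2 kN.
Setting C = 0.85 f'_c a b equal to T: a = 780200/(0.85 × 28.8 × 215) = 148.237 mm.
With β₁ = 0.844, c = a/β₁ = 148.237/0.844 = 175.6 mm.

c ≈ 175.6 mm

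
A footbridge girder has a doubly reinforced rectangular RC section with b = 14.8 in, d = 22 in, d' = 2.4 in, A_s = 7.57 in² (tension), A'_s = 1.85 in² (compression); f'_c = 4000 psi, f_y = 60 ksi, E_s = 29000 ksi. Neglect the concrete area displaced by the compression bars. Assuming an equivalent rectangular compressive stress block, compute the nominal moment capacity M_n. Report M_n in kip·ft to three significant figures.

Assume both steels yield.
a = (A_s − A'_s) f_y/(0.85 f'_c b) = (7.57 − 1.85) × 60/(0.85 × 4 × 14.8) = 6.820 in.
c = a/β₁ = 6.820/0.85 = 8.024 in; ε'_s = 0.003(c − d')/c = 0.0021 ≥ ε_y = 0.0021, so the compression steel yields.
M_n = (A_s − A'_s) f_y (d − a/2) + A'_s f_y (d − d') = 343.2 × (22 − 3.41) + 111 × (22 − 2.4) = 6380.1 + 2175.6 = 8555.7 kip·in = 8555.7/12 = 712.98 kip·ft.

M_n ≈ 713 kip·ft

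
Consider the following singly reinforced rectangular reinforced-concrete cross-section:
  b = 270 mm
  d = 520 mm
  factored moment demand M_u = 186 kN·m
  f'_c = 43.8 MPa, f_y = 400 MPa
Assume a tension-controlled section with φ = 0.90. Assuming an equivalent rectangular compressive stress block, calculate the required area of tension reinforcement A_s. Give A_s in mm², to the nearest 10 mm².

A_s ≈ 1030 mm²

M_n = M_u/φ = 186/0.90 = 206.667 kN·m.
With M_n = 0.85 f'_c a b (d − a/2), solve the quadratic for a:
a = d − √(d² − 2M_n/(0.85 f'_c b)) = 520 − √(520² − 2 × 206.667×10⁶/(0.85 × 43.8 × 270)) = 41.17 mm.
A_s = 0.85 f'_c a b / f_y = 0.85 × 43.8 × 41.17 × 270 / 400 = 1034.6 mm².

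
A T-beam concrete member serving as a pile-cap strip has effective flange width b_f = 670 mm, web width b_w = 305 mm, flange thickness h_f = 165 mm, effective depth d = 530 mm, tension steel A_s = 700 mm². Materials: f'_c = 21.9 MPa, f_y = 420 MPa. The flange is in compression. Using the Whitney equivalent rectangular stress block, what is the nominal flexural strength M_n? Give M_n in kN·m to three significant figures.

Tension: T = A_s f_y = 700 × 420 = 294000 N.
Try a within the flange: a = T/(0.85 f'_c b_f) = 294000/(0.85 × 21.9 × 670) = 23.57 mm.
Since a = 23.57 ≤ h_f = 165 mm, the stress block lies entirely in the flange; analyse as a rectangular beam of width b_f.
M_n = T(d − a/2) = 294000 × (530 − 11.785) = 152.36 × 10⁶ N·mm.
M_n = 152.36 kN·m.

M_n ≈ 152 kN·m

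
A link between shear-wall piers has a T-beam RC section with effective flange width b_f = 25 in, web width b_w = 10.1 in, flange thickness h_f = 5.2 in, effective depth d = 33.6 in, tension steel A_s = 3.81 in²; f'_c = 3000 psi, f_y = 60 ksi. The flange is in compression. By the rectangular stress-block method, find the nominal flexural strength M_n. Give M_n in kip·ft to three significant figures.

M_n ≈ 606 kip·ft

Tension: T = A_s f_y = 3.81 × 60 = 228.6 kips.
Try a within the flange: a = T/(0.85 f'_c b_f) = 228.6/(0.85 × 3 × 25) = 3.586 in.
Since a = 3.586 ≤ h_f = 5.2 in, the stress block lies entirely in the flange; analyse as a rectangular beam of width b_f.
M_n = T(d − a/2) = 228.6 × (33.6 − 1.793) = 7271.1 kip·in.
M_n = 7271.1/12 = 605.93 kip·ft.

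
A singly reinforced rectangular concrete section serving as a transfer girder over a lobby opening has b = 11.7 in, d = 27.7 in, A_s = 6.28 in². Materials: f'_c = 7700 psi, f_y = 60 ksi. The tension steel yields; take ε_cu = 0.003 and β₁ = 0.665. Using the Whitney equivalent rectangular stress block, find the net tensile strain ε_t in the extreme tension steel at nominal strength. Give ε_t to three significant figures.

ε_t ≈ 0.00823

a = A_s f_y/(0.85 f'_c b) = 4.921 in.
β₁ = 0.665, so c = a/β₁ = 4.921/0.665 = 7.400 in.
From the linear strain diagram with ε_cu = 0.003: ε_t = 0.003 (d − c)/c = 0.003 × (27.7 − 7.400)/7.400 = 0.00823.
Since ε_t ≥ 0.005, the section is tension-controlled.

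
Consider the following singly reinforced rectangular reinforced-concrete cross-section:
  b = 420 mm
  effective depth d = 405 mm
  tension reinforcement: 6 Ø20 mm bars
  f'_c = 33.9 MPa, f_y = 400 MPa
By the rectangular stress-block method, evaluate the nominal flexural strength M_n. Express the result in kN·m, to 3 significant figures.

A_s = 6 × 314 = 1884 mm².
T = A_s f_y = 1884 × 400 = 753600 N = 753.6 kN.
From C = T: a = T/(0.85 f'_c b) = 753600/(0.85 × 33.9 × 420) = 62.27 mm.
M_n = T(d − a/2) = 753.6 kN × (405 − 31.135) mm = 281.74 kN·m.

M_n ≈ 282 kN·m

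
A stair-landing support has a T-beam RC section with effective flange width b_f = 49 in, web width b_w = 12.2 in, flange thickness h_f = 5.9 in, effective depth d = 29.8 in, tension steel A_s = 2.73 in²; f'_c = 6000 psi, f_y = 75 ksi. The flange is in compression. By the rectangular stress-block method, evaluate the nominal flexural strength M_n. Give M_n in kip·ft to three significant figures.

M_n ≈ 501 kip·ft

Tension: T = A_s f_y = 2.73 × 75 = 204.75 kips.
Try a within the flange: a = T/(0.85 f'_c b_f) = 204.75/(0.85 × 6 × 49) = 0.819 in.
Since a = 0.819 ≤ h_f = 5.9 in, the stress block lies entirely in the flange; analyse as a rectangular beam of width b_f.
M_n = T(d − a/2) = 204.75 × (29.8 − 0.4095) = 6017.7 kip·in.
M_n = 6017.7/12 = 501.48 kip·ft.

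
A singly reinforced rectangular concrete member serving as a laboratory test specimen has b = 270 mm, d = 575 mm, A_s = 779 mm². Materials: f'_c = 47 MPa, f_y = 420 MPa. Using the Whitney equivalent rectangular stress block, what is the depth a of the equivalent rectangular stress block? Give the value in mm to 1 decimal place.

a ≈ 30.3 mm

T = A_s f_y = 779 × 420 = 327180 N = 327.18 kN.
Setting C = 0.85 f'_c a b equal to T: a = 327180/(0.85 × 47 × 270) = 30.3 mm.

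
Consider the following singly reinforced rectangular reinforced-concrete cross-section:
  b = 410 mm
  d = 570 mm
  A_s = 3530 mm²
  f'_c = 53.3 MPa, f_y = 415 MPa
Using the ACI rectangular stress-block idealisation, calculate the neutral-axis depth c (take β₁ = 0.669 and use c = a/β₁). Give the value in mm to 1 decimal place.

T = A_s f_y = 3530 × 415 = 1464950 N = 1464.95 kN.
Setting C = 0.85 f'_c a b equal to T: a = 1464950/(0.85 × 53.3 × 410) = 78.867 mm.
With β₁ = 0.669, c = a/β₁ = 78.867/0.669 = 117.9 mm.

c ≈ 117.9 mm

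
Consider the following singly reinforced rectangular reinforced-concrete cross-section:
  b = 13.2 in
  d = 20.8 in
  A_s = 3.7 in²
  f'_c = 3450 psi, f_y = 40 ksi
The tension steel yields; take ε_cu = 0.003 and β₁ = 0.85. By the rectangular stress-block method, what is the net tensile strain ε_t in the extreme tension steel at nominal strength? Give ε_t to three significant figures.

ε_t ≈ 0.0109

a = A_s f_y/(0.85 f'_c b) = 3.823 in.
β₁ = 0.85, so c = a/β₁ = 3.823/0.85 = 4.498 in.
From the linear strain diagram with ε_cu = 0.003: ε_t = 0.003 (d − c)/c = 0.003 × (20.8 − 4.498)/4.498 = 0.0109.
Since ε_t ≥ 0.005, the section is tension-controlled.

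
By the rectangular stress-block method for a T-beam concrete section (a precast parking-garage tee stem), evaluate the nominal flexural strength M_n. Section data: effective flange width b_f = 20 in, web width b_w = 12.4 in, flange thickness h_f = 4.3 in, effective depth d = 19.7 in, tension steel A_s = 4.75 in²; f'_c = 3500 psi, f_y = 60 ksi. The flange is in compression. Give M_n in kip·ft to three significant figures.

Tension: T = A_s f_y = 4.75 × 60 = 285 kips.
Try a within the flange: a = T/(0.85 f'_c b_f) = 285/(0.85 × 3.5 × 20) = 4.790 in.
a = 4.790 > h_f = 4.3 in: the block extends into the web. Split into flange-overhang and web parts.
C_f = 0.85 f'_c (b_f − b_w) h_f = 0.85 × 3.5 × (20 − 12.4) × 4.3 = 97.2 kips.
Remaining web compression depth: a_w = (T − C_f)/(0.85 f'_c b_w) = (285 − 97.2)/(0.85 × 3.5 × 12.4) = 5.091 in.
M_n = C_f(d − h_f/2) + (T − C_f)(d − a_w/2) = 97.2 × (19.7 − 2.15) + 187.8 × (19.7 − 2.5455) = 1705.9 + 3221.6 = 4927.5 kip·in.
M_n = 4927.5/12 = 410.63 kip·ft.

M_n ≈ 411 kip·ft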